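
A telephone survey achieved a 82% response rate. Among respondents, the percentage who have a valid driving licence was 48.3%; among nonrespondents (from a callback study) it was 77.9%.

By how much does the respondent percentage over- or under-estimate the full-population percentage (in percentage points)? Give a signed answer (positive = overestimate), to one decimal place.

-5.3 percentage points

Nonresponse fraction = 1 − 0.82 = 0.18.
Bias = (nonresponse fraction) × (respondent percentage − nonrespondent percentage)
     = 0.18 × (48.3 − 77.9) = 0.18 × -29.6 = -5.328.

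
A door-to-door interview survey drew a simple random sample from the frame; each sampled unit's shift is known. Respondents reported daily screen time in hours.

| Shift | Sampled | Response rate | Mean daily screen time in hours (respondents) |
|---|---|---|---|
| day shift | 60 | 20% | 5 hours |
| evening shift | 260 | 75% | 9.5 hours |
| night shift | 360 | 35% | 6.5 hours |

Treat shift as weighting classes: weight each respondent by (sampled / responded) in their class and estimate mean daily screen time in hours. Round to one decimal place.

7.5

Each respondent's weight = sampled/responded in their class; summing within a class gives n_sampled, so:
  day shift: 60 × 5 = 300
  evening shift: 260 × 9.5 = 2470
  night shift: 360 × 6.5 = 2340
Adjusted estimate = 5110 / 680 = 7.51471 → 7.5.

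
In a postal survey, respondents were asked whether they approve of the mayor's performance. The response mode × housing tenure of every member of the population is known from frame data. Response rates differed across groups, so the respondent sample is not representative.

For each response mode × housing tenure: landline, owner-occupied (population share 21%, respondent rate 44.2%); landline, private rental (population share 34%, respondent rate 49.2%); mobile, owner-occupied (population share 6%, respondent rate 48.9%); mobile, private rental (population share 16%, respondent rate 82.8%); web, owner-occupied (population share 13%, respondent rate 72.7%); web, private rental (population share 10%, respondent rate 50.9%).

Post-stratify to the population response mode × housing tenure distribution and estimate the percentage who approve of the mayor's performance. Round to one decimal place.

Weight each group's respondent value by its population share:
  landline, owner-occupied: 0.21 × 44.2 = 9.282
  landline, private rental: 0.34 × 49.2 = 16.728
  mobile, owner-occupied: 0.06 × 48.9 = 2.934
  mobile, private rental: 0.16 × 82.8 = 13.248
  web, owner-occupied: 0.13 × 72.7 = 9.451
  web, private rental: 0.1 × 50.9 = 5.09
Post-stratified estimate = 56.733 → 56.7%.

56.7%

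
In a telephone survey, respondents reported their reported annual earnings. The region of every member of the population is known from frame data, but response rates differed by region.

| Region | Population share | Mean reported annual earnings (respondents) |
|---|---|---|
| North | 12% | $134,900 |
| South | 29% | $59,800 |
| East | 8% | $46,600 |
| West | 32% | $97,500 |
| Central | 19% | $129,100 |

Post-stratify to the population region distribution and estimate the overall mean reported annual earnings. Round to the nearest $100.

$93,000

Reweight to the known region distribution:
  North: 0.12 × 134,900 = 16,188
  South: 0.29 × 59,800 = 17,342
  East: 0.08 × 46,600 = 3728
  West: 0.32 × 97,500 = 31,200
  Central: 0.19 × 129,100 = 24,529
Post-stratified estimate = 92,987 → $93,000.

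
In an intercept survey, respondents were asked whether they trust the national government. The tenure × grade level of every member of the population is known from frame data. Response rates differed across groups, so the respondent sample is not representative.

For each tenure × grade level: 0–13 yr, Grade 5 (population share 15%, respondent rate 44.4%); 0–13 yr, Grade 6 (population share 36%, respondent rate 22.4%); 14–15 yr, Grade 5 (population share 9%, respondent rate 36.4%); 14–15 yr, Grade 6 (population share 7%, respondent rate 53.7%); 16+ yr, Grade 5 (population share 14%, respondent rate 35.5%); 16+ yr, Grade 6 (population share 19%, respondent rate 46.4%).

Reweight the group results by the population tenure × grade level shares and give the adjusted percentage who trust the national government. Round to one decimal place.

35.5%

Each cell contributes population-share × respondent value:
  0–13 yr, Grade 5: 0.15 × 44.4 = 6.66
  0–13 yr, Grade 6: 0.36 × 22.4 = 8.064
  14–15 yr, Grade 5: 0.09 × 36.4 = 3.276
  14–15 yr, Grade 6: 0.07 × 53.7 = 3.759
  16+ yr, Grade 5: 0.14 × 35.5 = 4.97
  16+ yr, Grade 6: 0.19 × 46.4 = 8.816
Post-stratified estimate = 35.545 → 35.5%.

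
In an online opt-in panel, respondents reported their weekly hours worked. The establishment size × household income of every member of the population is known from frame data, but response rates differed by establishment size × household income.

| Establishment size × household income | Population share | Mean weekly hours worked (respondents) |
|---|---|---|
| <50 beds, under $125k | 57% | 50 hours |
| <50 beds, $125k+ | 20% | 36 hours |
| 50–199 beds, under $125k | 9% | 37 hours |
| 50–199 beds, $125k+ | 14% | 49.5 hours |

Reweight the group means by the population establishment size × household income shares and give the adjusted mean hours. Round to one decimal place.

46.0

Weight each group's respondent value by its population share:
  <50 beds, under $125k: 0.57 × 50 = 28.5
  <50 beds, $125k+: 0.2 × 36 = 7.2
  50–199 beds, under $125k: 0.09 × 37 = 3.33
  50–199 beds, $125k+: 0.14 × 49.5 = 6.93
Post-stratified estimate = 45.96 → 46.0.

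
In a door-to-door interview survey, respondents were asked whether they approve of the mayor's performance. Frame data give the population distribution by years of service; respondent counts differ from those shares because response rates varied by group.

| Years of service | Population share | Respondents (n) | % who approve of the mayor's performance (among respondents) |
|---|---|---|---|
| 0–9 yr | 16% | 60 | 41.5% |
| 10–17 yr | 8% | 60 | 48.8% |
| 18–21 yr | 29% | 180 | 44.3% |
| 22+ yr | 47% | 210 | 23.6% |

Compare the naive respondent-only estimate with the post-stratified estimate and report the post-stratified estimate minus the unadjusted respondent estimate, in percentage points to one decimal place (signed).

Naive respondent-only estimate (weights = respondent counts):
  (60/510)×41.5 + (60/510)×48.8 + (180/510)×44.3 + (210/510)×23.6 = 35.9765%
Reweighting by population years of service shares:
  0.16×41.5 + 0.08×48.8 + 0.29×44.3 + 0.47×23.6 = 34.483%
Difference = 34.483 − 35.9765 = -1.4935 pp.

-1.5 percentage points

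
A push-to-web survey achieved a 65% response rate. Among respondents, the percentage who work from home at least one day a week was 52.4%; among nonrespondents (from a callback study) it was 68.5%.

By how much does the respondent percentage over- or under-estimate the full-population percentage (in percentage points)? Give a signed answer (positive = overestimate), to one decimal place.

Nonresponse fraction = 1 − 0.65 = 0.35.
Bias = (nonresponse fraction) × (respondent percentage − nonrespondent percentage)
     = 0.35 × (52.4 − 68.5) = 0.35 × -16.1 = -5.635.

-5.6 percentage points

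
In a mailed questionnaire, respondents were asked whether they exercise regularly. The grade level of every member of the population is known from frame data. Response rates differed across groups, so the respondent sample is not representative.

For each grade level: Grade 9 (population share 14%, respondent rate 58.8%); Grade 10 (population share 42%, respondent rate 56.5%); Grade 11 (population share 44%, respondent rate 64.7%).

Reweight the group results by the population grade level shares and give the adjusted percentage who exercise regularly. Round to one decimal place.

Post-stratification weights by population share, not respondent share:
  Grade 9: 0.14 × 58.8 = 8.232
  Grade 10: 0.42 × 56.5 = 23.73
  Grade 11: 0.44 × 64.7 = 28.468
Post-stratified estimate = 60.43 → 60.4%.

60.4%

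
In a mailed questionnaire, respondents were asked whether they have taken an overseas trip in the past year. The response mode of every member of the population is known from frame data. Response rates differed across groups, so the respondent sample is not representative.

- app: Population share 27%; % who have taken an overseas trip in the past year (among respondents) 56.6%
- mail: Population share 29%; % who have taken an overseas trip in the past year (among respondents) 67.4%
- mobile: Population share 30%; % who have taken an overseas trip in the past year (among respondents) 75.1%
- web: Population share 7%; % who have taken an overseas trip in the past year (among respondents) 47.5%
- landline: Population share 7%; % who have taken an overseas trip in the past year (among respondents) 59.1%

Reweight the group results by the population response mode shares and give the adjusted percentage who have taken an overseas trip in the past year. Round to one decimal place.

Each cell contributes population-share × respondent value:
  app: 0.27 × 56.6 = 15.282
  mail: 0.29 × 67.4 = 19.546
  mobile: 0.3 × 75.1 = 22.53
  web: 0.07 × 47.5 = 3.325
  landline: 0.07 × 59.1 = 4.137
Post-stratified estimate = 64.82 → 64.8%.

64.8%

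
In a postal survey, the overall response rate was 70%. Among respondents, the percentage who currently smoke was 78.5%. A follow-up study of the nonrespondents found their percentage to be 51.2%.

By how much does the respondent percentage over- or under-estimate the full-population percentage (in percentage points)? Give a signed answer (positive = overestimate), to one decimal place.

Nonresponse fraction = 1 − 0.7 = 0.3.
Bias = (nonresponse fraction) × (respondent percentage − nonrespondent percentage)
     = 0.3 × (78.5 − 51.2) = 0.3 × 27.3 = 8.19.

+8.2 percentage points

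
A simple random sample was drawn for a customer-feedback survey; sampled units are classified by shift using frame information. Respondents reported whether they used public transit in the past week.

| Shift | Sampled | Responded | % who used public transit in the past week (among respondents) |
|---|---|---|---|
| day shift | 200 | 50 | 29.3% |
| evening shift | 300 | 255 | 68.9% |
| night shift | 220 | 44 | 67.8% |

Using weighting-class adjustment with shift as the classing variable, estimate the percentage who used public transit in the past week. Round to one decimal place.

57.6%

Class response rates: day shift 50/200 = 25%, evening shift 255/300 = 85%, night shift 44/220 = 20%.
Each respondent's weight = sampled/responded in their class; summing within a class gives n_sampled, so:
  day shift: 200 × 29.3 = 5860
  evening shift: 300 × 68.9 = 20,670
  night shift: 220 × 67.8 = 14,916
Adjusted estimate = 41,446 / 720 = 57.5639 → 57.6%.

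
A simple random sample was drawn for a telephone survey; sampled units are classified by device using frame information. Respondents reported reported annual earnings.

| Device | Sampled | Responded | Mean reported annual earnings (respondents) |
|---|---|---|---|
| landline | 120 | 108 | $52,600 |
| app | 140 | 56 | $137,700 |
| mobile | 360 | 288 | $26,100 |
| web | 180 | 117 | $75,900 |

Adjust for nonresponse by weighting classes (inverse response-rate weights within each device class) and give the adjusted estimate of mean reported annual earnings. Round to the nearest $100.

Class response rates: landline 108/120 = 90%, app 56/140 = 40%, mobile 288/360 = 80%, web 117/180 = 65%.
Inverse-response-rate weighting restores each class to its sampled count, so class totals weight by n_sampled:
  landline: 120 × 52,600 = 6,312,000
  app: 140 × 137,700 = 19,278,000
  mobile: 360 × 26,100 = 9,396,000
  web: 180 × 75,900 = 13,662,000
Adjusted estimate = 48,648,000 / 800 = 60,810 → $60,800.

$60,800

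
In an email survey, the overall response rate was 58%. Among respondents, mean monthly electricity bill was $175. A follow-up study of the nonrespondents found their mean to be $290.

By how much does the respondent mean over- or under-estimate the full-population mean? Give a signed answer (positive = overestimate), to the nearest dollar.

Nonresponse fraction = 1 − 0.58 = 0.42.
Bias = (nonresponse fraction) × (respondent mean − nonrespondent mean)
     = 0.42 × (175 − 290) = 0.42 × -115 = -48.3.

-$48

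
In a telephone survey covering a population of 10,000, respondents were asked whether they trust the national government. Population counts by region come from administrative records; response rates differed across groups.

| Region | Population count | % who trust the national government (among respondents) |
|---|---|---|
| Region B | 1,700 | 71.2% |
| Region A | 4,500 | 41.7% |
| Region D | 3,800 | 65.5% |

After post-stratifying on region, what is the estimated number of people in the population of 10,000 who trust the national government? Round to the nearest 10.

Estimated count per cell = population count × respondent percentage:
  Region B: 1,700 × 71.2% = 1210.4
  Region A: 4,500 × 41.7% = 1876.5
  Region D: 3,800 × 65.5% = 2489
Estimated total = 5575.9 → 5,580.

5,580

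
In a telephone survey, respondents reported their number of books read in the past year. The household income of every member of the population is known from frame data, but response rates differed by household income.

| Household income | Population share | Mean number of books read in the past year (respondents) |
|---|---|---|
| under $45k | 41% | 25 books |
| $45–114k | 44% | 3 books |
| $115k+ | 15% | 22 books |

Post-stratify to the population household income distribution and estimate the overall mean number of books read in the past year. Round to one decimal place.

Weight each group's respondent value by its population share:
  under $45k: 0.41 × 25 = 10.25
  $45–114k: 0.44 × 3 = 1.32
  $115k+: 0.15 × 22 = 3.3
Post-stratified estimate = 14.87 → 14.9.

14.9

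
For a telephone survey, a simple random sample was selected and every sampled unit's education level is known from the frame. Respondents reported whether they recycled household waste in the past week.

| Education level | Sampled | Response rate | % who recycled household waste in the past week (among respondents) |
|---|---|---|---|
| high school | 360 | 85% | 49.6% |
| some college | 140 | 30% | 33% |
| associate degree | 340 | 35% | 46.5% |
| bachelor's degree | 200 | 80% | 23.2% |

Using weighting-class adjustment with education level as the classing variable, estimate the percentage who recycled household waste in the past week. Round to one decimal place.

41.3%

Inverse-response-rate weighting restores each class to its sampled count, so class totals weight by n_sampled:
  high school: 360 × 49.6 = 17,856
  some college: 140 × 33 = 4620
  associate degree: 340 × 46.5 = 15,810
  bachelor's degree: 200 × 23.2 = 4640
Adjusted estimate = 42,926 / 1,040 = 41.275 → 41.3%.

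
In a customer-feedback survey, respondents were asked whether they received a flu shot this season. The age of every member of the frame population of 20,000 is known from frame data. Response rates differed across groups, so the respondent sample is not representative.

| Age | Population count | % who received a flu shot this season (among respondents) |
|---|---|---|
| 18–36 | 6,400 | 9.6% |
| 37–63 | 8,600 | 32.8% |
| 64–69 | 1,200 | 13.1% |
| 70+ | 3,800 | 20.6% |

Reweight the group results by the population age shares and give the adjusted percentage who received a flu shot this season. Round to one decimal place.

21.9%

Reweight to the known age distribution:
  18–36: (6,400/20,000) × 9.6 = 3.072
  37–63: (8,600/20,000) × 32.8 = 14.104
  64–69: (1,200/20,000) × 13.1 = 0.786
  70+: (3,800/20,000) × 20.6 = 3.914
Post-stratified estimate = 21.876 → 21.9%.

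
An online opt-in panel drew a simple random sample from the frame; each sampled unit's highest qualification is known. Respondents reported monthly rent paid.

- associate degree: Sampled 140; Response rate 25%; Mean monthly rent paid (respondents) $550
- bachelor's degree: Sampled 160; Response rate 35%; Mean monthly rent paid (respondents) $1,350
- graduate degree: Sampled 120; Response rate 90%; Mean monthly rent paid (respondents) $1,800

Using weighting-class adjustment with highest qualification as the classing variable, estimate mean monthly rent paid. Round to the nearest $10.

Weighting each respondent by the inverse class response rate inflates each class back to its sampled size, so the class weight is n_sampled:
  associate degree: 140 × 550 = 77,000
  bachelor's degree: 160 × 1350 = 216,000
  graduate degree: 120 × 1800 = 216,000
Adjusted estimate = 509,000 / 420 = 1211.9 → $1,210.

$1,210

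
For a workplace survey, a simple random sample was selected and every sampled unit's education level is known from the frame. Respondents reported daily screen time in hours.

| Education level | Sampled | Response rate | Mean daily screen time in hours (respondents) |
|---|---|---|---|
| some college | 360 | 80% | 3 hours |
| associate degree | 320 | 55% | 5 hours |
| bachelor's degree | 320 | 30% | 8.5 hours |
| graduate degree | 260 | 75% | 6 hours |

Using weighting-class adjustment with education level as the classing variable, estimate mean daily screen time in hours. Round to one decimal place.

Each respondent's weight = sampled/responded in their class; summing within a class gives n_sampled, so:
  some college: 360 × 3 = 1080
  associate degree: 320 × 5 = 1600
  bachelor's degree: 320 × 8.5 = 2720
  graduate degree: 260 × 6 = 1560
Adjusted estimate = 6960 / 1,260 = 5.52381 → 5.5.

5.5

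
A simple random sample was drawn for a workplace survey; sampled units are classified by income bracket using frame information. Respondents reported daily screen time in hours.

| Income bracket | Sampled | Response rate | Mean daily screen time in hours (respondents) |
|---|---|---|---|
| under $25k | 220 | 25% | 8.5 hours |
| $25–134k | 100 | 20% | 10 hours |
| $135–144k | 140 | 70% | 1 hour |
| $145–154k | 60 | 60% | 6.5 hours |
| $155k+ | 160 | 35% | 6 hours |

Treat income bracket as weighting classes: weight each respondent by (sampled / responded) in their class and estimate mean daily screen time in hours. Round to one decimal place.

6.4

Weighting each respondent by the inverse class response rate inflates each class back to its sampled size, so the class weight is n_sampled:
  under $25k: 220 × 8.5 = 1870
  $25–134k: 100 × 10 = 1000
  $135–144k: 140 × 1 = 140
  $145–154k: 60 × 6.5 = 390
  $155k+: 160 × 6 = 960
Adjusted estimate = 4360 / 680 = 6.41176 → 6.4.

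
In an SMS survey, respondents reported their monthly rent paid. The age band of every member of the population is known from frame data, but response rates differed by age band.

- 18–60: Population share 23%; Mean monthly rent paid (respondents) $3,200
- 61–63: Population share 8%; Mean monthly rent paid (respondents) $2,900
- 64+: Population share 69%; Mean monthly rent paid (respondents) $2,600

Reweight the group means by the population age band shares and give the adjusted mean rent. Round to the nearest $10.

Weight each group's respondent value by its population share:
  18–60: 0.23 × 3200 = 736
  61–63: 0.08 × 2900 = 232
  64+: 0.69 × 2600 = 1794
Post-stratified estimate = 2762 → $2,760.

$2,760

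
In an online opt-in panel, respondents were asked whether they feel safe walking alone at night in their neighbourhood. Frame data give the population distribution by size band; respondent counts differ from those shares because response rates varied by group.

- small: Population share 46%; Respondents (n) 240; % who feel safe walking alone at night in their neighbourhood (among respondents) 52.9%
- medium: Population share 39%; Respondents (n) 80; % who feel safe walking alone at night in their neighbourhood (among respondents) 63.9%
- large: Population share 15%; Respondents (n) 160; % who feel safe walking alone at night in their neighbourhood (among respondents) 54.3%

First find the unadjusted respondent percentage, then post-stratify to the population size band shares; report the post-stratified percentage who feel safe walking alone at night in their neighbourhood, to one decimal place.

57.4%

Unadjusted (pooled respondent) estimate weights by respondent counts:
  (240/480)×52.9 + (80/480)×63.9 + (160/480)×54.3 = 55.2%
Post-stratified estimate weights by population shares:
  0.46×52.9 + 0.39×63.9 + 0.15×54.3 = 57.4%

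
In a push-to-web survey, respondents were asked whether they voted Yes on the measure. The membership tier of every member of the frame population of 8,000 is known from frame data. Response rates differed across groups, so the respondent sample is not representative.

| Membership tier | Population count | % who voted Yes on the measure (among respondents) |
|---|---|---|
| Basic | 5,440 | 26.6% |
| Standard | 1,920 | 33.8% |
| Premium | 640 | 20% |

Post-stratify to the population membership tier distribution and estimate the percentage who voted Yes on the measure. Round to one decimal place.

27.8%

Each cell contributes population-share × respondent value:
  Basic: (5,440/8,000) × 26.6 = 18.088
  Standard: (1,920/8,000) × 33.8 = 8.112
  Premium: (640/8,000) × 20 = 1.6
Post-stratified estimate = 27.8 → 27.8%.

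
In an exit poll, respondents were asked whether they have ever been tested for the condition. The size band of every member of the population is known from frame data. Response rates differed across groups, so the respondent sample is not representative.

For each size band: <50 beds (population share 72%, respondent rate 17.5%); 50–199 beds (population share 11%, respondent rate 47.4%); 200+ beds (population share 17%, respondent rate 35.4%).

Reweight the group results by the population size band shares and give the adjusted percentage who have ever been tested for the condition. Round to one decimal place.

23.8%

Weight each group's respondent value by its population share:
  <50 beds: 0.72 × 17.5 = 12.6
  50–199 beds: 0.11 × 47.4 = 5.214
  200+ beds: 0.17 × 35.4 = 6.018
Post-stratified estimate = 23.832 → 23.8%.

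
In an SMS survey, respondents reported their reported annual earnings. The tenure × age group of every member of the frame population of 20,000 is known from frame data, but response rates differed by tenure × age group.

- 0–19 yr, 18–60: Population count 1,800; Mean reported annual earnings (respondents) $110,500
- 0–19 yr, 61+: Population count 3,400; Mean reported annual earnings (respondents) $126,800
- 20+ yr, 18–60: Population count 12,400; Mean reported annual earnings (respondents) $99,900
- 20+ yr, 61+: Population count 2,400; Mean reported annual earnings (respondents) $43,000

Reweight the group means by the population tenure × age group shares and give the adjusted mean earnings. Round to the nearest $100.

$98,600

Reweight to the known tenure × age group distribution:
  0–19 yr, 18–60: (1,800/20,000) × 110,500 = 9945
  0–19 yr, 61+: (3,400/20,000) × 126,800 = 21,556
  20+ yr, 18–60: (12,400/20,000) × 99,900 = 61,938
  20+ yr, 61+: (2,400/20,000) × 43,000 = 5160
Post-stratified estimate = 98,599 → $98,600.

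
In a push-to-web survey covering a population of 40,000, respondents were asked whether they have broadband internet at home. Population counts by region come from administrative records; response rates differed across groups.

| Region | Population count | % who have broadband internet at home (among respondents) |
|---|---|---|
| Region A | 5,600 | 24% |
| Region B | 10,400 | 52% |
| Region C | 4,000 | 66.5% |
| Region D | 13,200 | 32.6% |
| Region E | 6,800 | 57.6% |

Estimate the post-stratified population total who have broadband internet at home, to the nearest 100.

Each cell contributes its population count × the respondent rate:
  Region A: 5,600 × 24% = 1344
  Region B: 10,400 × 52% = 5408
  Region C: 4,000 × 66.5% = 2660
  Region D: 13,200 × 32.6% = 4303.2
  Region E: 6,800 × 57.6% = 3916.8
Estimated total = 17,632 → 17,600.

17,600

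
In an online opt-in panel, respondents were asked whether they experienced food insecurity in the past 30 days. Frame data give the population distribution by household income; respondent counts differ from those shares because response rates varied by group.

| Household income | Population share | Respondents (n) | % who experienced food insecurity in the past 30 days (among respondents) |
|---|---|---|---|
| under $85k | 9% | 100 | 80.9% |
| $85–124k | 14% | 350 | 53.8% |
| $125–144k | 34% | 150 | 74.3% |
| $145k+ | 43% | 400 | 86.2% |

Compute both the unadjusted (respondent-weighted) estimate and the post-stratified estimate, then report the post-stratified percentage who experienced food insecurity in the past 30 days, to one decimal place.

Without adjustment, the pooled respondent share is:
  (100/1000)×80.9 + (350/1000)×53.8 + (150/1000)×74.3 + (400/1000)×86.2 = 72.545%
Post-stratified estimate weights by population shares:
  0.09×80.9 + 0.14×53.8 + 0.34×74.3 + 0.43×86.2 = 77.141%

77.1%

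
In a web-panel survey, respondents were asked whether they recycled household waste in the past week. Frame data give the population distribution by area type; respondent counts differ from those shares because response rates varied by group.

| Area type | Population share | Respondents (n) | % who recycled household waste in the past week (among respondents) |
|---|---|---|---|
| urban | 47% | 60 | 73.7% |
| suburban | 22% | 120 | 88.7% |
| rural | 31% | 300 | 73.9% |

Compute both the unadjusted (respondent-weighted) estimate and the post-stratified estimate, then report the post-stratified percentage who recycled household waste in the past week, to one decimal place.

Without adjustment, the pooled respondent share is:
  (60/480)×73.7 + (120/480)×88.7 + (300/480)×73.9 = 77.575%
Reweighting by population area type shares:
  0.47×73.7 + 0.22×88.7 + 0.31×73.9 = 77.062%

77.1%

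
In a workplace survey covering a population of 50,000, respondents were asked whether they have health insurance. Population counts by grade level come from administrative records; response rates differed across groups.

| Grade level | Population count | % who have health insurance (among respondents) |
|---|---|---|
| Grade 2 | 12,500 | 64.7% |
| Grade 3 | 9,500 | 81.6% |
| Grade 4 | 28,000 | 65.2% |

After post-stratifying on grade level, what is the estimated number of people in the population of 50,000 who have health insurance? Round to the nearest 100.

Estimated count per cell = population count × respondent percentage:
  Grade 2: 12,500 × 64.7% = 8087.5
  Grade 3: 9,500 × 81.6% = 7752
  Grade 4: 28,000 × 65.2% = 18,256
Estimated total = 34095.5 → 34,100.

34,100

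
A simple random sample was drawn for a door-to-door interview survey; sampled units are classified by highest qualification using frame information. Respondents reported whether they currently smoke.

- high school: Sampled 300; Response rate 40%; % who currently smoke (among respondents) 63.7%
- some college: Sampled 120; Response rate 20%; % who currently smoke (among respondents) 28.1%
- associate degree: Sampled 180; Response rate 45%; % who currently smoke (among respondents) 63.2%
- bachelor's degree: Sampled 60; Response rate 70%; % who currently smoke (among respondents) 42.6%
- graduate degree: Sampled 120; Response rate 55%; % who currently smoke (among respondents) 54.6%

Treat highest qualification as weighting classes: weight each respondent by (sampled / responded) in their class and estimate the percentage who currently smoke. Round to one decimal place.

55.1%

Each respondent's weight = sampled/responded in their class; summing within a class gives n_sampled, so:
  high school: 300 × 63.7 = 19,110
  some college: 120 × 28.1 = 3372
  associate degree: 180 × 63.2 = 11,376
  bachelor's degree: 60 × 42.6 = 2556
  graduate degree: 120 × 54.6 = 6552
Adjusted estimate = 42,966 / 780 = 55.0846 → 55.1%.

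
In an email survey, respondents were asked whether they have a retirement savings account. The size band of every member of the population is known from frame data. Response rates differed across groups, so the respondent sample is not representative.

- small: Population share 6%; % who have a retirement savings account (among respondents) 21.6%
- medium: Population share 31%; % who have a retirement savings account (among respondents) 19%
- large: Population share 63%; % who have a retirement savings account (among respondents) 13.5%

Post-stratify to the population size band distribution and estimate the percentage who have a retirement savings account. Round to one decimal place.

Weight each group's respondent value by its population share:
  small: 0.06 × 21.6 = 1.296
  medium: 0.31 × 19 = 5.89
  large: 0.63 × 13.5 = 8.505
Post-stratified estimate = 15.691 → 15.7%.

15.7%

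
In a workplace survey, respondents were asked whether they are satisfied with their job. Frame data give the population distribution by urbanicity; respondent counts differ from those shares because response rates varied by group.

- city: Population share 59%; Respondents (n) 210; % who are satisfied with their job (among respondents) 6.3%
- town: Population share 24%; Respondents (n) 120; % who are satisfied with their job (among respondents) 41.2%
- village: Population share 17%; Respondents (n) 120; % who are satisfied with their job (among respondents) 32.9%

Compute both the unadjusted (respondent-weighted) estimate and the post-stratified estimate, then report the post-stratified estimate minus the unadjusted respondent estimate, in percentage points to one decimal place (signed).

-3.5 percentage points

Unadjusted (pooled respondent) estimate weights by respondent counts:
  (210/450)×6.3 + (120/450)×41.2 + (120/450)×32.9 = 22.7%
Post-stratifying to population shares instead:
  0.59×6.3 + 0.24×41.2 + 0.17×32.9 = 19.198%
Difference = 19.198 − 22.7 = -3.502 pp.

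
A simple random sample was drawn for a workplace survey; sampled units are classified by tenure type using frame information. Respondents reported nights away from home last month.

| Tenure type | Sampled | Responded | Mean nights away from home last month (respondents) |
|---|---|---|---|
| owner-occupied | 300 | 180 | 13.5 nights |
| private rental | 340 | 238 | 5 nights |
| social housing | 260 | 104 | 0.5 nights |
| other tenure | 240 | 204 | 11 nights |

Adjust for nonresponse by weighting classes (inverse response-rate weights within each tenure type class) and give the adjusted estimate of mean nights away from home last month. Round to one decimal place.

7.5

Response rates by class: owner-occupied 180/300 = 60%, private rental 238/340 = 70%, social housing 104/260 = 40%, other tenure 204/240 = 85%.
With weight = n_sampled/n_responded per class, the weighted class total is n_sampled:
  owner-occupied: 300 × 13.5 = 4050
  private rental: 340 × 5 = 1700
  social housing: 260 × 0.5 = 130
  other tenure: 240 × 11 = 2640
Adjusted estimate = 8520 / 1,140 = 7.47368 → 7.5.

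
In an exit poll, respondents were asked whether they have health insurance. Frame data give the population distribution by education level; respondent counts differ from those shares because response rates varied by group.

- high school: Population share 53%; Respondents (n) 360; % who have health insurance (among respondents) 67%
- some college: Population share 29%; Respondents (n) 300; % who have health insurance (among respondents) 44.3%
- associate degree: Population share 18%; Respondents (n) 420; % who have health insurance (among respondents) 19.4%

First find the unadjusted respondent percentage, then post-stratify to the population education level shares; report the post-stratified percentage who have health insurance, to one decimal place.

51.8%

Without adjustment, the pooled respondent share is:
  (360/1080)×67 + (300/1080)×44.3 + (420/1080)×19.4 = 42.1833%
Reweighting by population education level shares:
  0.53×67 + 0.29×44.3 + 0.18×19.4 = 51.849%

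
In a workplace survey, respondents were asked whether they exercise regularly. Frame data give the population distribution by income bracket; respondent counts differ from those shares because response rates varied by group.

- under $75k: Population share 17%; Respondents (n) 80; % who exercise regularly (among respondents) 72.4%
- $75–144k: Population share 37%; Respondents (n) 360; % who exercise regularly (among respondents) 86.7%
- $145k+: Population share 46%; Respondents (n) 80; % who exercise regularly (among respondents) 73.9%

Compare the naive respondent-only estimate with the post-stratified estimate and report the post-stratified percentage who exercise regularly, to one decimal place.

78.4%

Naive respondent-only estimate (weights = respondent counts):
  (80/520)×72.4 + (360/520)×86.7 + (80/520)×73.9 = 82.5308%
Post-stratified estimate weights by population shares:
  0.17×72.4 + 0.37×86.7 + 0.46×73.9 = 78.381%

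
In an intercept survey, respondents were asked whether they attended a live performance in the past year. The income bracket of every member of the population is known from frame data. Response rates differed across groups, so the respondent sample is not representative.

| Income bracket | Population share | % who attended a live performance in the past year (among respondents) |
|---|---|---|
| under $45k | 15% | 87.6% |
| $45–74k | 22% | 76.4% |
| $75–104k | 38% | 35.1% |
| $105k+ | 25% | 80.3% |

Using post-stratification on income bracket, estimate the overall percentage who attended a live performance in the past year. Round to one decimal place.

63.4%

Weight each group's respondent value by its population share:
  under $45k: 0.15 × 87.6 = 13.14
  $45–74k: 0.22 × 76.4 = 16.808
  $75–104k: 0.38 × 35.1 = 13.338
  $105k+: 0.25 × 80.3 = 20.075
Post-stratified estimate = 63.361 → 63.4%.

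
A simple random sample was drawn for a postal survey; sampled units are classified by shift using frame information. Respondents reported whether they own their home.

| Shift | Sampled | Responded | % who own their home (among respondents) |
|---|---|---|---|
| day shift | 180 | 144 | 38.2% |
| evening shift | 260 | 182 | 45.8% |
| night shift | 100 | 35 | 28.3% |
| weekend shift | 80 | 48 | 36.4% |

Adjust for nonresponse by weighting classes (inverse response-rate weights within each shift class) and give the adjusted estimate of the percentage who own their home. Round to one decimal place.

39.6%

Response rates by class: day shift 144/180 = 80%, evening shift 182/260 = 70%, night shift 35/100 = 35%, weekend shift 48/80 = 60%.
With weight = n_sampled/n_responded per class, the weighted class total is n_sampled:
  day shift: 180 × 38.2 = 6876
  evening shift: 260 × 45.8 = 11,908
  night shift: 100 × 28.3 = 2830
  weekend shift: 80 × 36.4 = 2912
Adjusted estimate = 24,526 / 620 = 39.5581 → 39.6%.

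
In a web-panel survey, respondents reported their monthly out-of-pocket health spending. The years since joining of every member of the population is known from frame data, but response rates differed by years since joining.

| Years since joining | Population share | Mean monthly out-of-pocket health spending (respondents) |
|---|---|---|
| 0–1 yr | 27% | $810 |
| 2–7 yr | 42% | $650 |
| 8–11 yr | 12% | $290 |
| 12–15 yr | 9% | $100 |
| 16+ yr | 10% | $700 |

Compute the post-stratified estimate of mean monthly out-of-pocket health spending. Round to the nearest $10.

Post-stratification weights by population share, not respondent share:
  0–1 yr: 0.27 × 810 = 218.7
  2–7 yr: 0.42 × 650 = 273
  8–11 yr: 0.12 × 290 = 34.8
  12–15 yr: 0.09 × 100 = 9
  16+ yr: 0.1 × 700 = 70
Post-stratified estimate = 605.5 → $610.

$610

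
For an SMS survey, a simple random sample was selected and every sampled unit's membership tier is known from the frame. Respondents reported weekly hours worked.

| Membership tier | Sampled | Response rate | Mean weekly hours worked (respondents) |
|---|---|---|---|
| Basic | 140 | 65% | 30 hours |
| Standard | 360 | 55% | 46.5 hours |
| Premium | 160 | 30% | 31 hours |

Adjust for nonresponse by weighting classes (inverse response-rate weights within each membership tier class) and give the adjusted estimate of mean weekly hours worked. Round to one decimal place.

39.2

Inverse-response-rate weighting restores each class to its sampled count, so class totals weight by n_sampled:
  Basic: 140 × 30 = 4200
  Standard: 360 × 46.5 = 16,740
  Premium: 160 × 31 = 4960
Adjusted estimate = 25,900 / 660 = 39.2424 → 39.2.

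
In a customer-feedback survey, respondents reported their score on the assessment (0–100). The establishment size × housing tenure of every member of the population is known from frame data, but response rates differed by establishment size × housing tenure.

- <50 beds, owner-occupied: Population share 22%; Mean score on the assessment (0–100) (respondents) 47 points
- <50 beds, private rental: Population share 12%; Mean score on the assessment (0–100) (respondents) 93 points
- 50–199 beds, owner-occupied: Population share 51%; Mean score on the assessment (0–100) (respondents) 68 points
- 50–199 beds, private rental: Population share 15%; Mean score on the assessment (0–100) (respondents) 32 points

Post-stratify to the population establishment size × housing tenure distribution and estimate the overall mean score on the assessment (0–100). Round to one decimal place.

61.0

Post-stratification weights by population share, not respondent share:
  <50 beds, owner-occupied: 0.22 × 47 = 10.34
  <50 beds, private rental: 0.12 × 93 = 11.16
  50–199 beds, owner-occupied: 0.51 × 68 = 34.68
  50–199 beds, private rental: 0.15 × 32 = 4.8
Post-stratified estimate = 60.98 → 61.0.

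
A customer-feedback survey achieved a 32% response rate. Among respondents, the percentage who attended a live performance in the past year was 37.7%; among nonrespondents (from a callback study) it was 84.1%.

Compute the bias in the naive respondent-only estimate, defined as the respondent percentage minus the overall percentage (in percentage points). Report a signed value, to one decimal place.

Nonresponse fraction = 1 − 0.32 = 0.68.
Bias = (nonresponse fraction) × (respondent percentage − nonrespondent percentage)
     = 0.68 × (37.7 − 84.1) = 0.68 × -46.4 = -31.552.

-31.6 percentage points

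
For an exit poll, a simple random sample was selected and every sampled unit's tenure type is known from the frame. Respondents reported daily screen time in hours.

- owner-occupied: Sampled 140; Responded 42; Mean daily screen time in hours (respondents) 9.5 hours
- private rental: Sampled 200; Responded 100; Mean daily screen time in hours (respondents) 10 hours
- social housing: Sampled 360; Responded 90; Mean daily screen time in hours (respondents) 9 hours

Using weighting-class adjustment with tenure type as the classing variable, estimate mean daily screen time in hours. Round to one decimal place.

9.4

Class response rates: owner-occupied 42/140 = 30%, private rental 100/200 = 50%, social housing 90/360 = 25%.
With weight = n_sampled/n_responded per class, the weighted class total is n_sampled:
  owner-occupied: 140 × 9.5 = 1330
  private rental: 200 × 10 = 2000
  social housing: 360 × 9 = 3240
Adjusted estimate = 6570 / 700 = 9.38571 → 9.4.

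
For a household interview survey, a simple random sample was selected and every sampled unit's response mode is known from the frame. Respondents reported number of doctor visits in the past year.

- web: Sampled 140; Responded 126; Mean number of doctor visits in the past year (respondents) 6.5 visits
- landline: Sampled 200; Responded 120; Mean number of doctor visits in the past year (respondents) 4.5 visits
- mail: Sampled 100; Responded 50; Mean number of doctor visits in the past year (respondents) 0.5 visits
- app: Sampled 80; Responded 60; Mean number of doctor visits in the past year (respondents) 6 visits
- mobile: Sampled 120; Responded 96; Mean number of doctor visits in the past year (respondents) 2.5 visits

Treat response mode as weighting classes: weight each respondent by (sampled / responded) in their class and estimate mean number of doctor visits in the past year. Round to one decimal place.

Response rates by class: web 126/140 = 90%, landline 120/200 = 60%, mail 50/100 = 50%, app 60/80 = 75%, mobile 96/120 = 80%.
Inverse-response-rate weighting restores each class to its sampled count, so class totals weight by n_sampled:
  web: 140 × 6.5 = 910
  landline: 200 × 4.5 = 900
  mail: 100 × 0.5 = 50
  app: 80 × 6 = 480
  mobile: 120 × 2.5 = 300
Adjusted estimate = 2640 / 640 = 4.125 → 4.1.

4.1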